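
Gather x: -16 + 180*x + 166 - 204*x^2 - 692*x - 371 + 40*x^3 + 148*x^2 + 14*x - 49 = 40*x^3 - 56*x^2 - 498*x - 270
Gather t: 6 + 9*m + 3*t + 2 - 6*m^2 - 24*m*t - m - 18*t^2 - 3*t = -6*m^2 - 24*m*t + 8*m - 18*t^2 + 8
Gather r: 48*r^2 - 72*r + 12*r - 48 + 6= 48*r^2 - 60*r - 42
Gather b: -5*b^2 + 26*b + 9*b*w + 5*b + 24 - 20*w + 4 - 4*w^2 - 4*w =-5*b^2 + b*(9*w + 31) - 4*w^2 - 24*w + 28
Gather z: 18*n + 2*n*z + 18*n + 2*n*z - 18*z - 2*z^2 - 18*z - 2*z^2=36*n - 4*z^2 + z*(4*n - 36)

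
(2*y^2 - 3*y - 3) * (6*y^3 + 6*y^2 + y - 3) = 12*y^5 - 6*y^4 - 34*y^3 - 27*y^2 + 6*y + 9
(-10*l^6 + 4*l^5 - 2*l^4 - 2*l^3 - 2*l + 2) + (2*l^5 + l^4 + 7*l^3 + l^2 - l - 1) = -10*l^6 + 6*l^5 - l^4 + 5*l^3 + l^2 - 3*l + 1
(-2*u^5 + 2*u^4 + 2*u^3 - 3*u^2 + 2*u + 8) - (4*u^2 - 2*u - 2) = -2*u^5 + 2*u^4 + 2*u^3 - 7*u^2 + 4*u + 10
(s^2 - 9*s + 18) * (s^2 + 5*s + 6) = s^4 - 4*s^3 - 21*s^2 + 36*s + 108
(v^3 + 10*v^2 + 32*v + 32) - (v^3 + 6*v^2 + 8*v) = 4*v^2 + 24*v + 32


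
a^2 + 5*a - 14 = (a - 2)*(a + 7)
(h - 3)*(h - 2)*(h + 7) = h^3 + 2*h^2 - 29*h + 42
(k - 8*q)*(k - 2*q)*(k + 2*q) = k^3 - 8*k^2*q - 4*k*q^2 + 32*q^3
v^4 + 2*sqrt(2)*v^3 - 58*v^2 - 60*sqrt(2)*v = v*(v - 5*sqrt(2))*(v + sqrt(2))*(v + 6*sqrt(2))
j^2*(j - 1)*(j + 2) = j^4 + j^3 - 2*j^2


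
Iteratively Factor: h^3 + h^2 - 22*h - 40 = (h + 4)*(h^2 - 3*h - 10) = (h + 2)*(h + 4)*(h - 5)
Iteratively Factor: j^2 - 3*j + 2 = (j - 2)*(j - 1)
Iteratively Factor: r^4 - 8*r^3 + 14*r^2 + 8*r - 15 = (r + 1)*(r^3 - 9*r^2 + 23*r - 15) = (r - 5)*(r + 1)*(r^2 - 4*r + 3) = (r - 5)*(r - 1)*(r + 1)*(r - 3)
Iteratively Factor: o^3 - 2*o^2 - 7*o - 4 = (o + 1)*(o^2 - 3*o - 4) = (o + 1)^2*(o - 4)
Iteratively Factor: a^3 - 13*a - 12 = (a - 4)*(a^2 + 4*a + 3) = (a - 4)*(a + 3)*(a + 1)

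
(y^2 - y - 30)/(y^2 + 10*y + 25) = (y - 6)/(y + 5)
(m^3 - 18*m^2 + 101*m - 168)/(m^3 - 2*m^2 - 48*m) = (m^2 - 10*m + 21)/(m*(m + 6))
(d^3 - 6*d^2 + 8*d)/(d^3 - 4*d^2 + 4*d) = (d - 4)/(d - 2)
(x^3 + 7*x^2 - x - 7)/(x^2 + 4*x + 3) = (x^2 + 6*x - 7)/(x + 3)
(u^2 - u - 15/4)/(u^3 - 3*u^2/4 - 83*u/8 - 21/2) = 2*(2*u - 5)/(4*u^2 - 9*u - 28)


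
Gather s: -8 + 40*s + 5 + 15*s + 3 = 55*s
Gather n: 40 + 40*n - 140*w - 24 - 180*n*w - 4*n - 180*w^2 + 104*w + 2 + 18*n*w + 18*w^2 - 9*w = n*(36 - 162*w) - 162*w^2 - 45*w + 18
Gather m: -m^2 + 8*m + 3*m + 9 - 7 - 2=-m^2 + 11*m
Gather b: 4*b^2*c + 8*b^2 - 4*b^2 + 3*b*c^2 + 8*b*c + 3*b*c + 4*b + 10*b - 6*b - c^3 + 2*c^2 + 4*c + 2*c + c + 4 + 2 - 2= b^2*(4*c + 4) + b*(3*c^2 + 11*c + 8) - c^3 + 2*c^2 + 7*c + 4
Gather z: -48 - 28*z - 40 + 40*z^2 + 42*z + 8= 40*z^2 + 14*z - 80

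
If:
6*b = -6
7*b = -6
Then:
No Solution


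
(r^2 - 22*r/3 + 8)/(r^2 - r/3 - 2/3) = (-3*r^2 + 22*r - 24)/(-3*r^2 + r + 2)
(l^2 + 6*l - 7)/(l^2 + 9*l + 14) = (l - 1)/(l + 2)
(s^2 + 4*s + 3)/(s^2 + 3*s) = (s + 1)/s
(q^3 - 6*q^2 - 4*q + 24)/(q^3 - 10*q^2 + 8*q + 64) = (q^2 - 8*q + 12)/(q^2 - 12*q + 32)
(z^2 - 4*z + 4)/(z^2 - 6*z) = (z^2 - 4*z + 4)/(z*(z - 6))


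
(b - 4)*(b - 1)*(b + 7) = b^3 + 2*b^2 - 31*b + 28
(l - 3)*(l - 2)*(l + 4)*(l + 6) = l^4 + 5*l^3 - 20*l^2 - 60*l + 144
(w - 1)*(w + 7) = w^2 + 6*w - 7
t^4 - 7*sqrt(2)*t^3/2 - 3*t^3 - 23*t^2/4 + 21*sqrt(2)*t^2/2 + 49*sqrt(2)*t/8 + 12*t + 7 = (t - 7/2)*(t + 1/2)*(t - 4*sqrt(2))*(t + sqrt(2)/2)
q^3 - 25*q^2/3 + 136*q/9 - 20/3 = (q - 6)*(q - 5/3)*(q - 2/3)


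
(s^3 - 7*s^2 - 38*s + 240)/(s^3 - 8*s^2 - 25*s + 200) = (s + 6)/(s + 5)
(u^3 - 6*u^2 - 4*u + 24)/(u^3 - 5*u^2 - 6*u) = (u^2 - 4)/(u*(u + 1))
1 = 1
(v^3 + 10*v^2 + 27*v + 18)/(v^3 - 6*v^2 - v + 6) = (v^2 + 9*v + 18)/(v^2 - 7*v + 6)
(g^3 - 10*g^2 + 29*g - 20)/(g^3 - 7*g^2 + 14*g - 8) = (g - 5)/(g - 2)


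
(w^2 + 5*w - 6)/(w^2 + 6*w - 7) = (w + 6)/(w + 7)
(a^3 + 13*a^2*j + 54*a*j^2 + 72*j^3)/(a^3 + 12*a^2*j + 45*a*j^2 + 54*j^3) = (a + 4*j)/(a + 3*j)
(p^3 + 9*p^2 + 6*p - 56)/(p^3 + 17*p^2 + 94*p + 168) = (p - 2)/(p + 6)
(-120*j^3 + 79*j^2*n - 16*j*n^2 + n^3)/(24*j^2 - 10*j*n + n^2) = (-120*j^3 + 79*j^2*n - 16*j*n^2 + n^3)/(24*j^2 - 10*j*n + n^2)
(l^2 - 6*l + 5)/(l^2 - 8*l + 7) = (l - 5)/(l - 7)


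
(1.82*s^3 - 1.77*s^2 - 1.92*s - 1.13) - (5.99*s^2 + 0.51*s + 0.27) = 1.82*s^3 - 7.76*s^2 - 2.43*s - 1.4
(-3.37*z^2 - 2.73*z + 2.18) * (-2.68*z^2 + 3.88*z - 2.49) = 9.0316*z^4 - 5.7592*z^3 - 8.0435*z^2 + 15.2561*z - 5.4282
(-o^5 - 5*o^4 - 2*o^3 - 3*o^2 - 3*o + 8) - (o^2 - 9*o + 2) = -o^5 - 5*o^4 - 2*o^3 - 4*o^2 + 6*o + 6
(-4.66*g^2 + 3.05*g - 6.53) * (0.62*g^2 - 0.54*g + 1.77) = -2.8892*g^4 + 4.4074*g^3 - 13.9438*g^2 + 8.9247*g - 11.5581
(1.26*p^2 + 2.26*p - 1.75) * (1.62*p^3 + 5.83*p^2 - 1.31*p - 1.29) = 2.0412*p^5 + 11.007*p^4 + 8.6902*p^3 - 14.7885*p^2 - 0.6229*p + 2.2575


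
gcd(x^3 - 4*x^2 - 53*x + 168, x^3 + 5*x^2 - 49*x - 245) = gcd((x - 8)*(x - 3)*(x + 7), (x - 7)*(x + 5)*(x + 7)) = x + 7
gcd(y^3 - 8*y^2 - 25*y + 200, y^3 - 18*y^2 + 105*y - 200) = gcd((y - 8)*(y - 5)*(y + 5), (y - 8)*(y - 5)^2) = y^2 - 13*y + 40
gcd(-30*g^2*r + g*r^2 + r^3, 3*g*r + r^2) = r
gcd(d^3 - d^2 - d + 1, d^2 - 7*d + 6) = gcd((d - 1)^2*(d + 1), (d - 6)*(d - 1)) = d - 1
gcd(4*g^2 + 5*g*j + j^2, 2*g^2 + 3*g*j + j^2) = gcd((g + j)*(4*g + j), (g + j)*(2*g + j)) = g + j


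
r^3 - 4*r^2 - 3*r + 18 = (r - 3)^2*(r + 2)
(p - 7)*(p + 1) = p^2 - 6*p - 7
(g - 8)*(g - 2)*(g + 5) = g^3 - 5*g^2 - 34*g + 80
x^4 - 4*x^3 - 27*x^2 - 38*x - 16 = (x - 8)*(x + 1)^2*(x + 2)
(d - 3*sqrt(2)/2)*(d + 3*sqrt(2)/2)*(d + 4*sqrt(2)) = d^3 + 4*sqrt(2)*d^2 - 9*d/2 - 18*sqrt(2)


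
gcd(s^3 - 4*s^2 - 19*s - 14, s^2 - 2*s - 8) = s + 2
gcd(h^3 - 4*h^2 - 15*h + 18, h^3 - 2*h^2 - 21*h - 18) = h^2 - 3*h - 18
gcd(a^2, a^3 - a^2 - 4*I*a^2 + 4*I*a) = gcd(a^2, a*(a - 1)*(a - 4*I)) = a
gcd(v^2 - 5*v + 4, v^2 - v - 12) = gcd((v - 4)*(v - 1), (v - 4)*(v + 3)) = v - 4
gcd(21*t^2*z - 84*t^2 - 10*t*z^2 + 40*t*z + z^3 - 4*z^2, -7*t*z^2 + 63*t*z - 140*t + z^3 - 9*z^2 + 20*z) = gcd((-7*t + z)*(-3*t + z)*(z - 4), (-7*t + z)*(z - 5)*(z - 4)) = -7*t*z + 28*t + z^2 - 4*z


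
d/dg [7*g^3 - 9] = 21*g^2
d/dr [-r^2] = -2*r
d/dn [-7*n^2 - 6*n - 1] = -14*n - 6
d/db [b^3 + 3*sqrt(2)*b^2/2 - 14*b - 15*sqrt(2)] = 3*b^2 + 3*sqrt(2)*b - 14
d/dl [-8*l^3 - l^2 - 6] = 2*l*(-12*l - 1)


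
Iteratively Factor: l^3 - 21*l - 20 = (l - 5)*(l^2 + 5*l + 4) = (l - 5)*(l + 4)*(l + 1)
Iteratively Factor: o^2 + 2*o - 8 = (o - 2)*(o + 4)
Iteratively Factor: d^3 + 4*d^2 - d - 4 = (d - 1)*(d^2 + 5*d + 4) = (d - 1)*(d + 1)*(d + 4)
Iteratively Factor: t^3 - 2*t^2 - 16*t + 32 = (t + 4)*(t^2 - 6*t + 8) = (t - 4)*(t + 4)*(t - 2)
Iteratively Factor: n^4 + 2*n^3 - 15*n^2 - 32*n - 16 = (n + 4)*(n^3 - 2*n^2 - 7*n - 4) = (n + 1)*(n + 4)*(n^2 - 3*n - 4) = (n - 4)*(n + 1)*(n + 4)*(n + 1)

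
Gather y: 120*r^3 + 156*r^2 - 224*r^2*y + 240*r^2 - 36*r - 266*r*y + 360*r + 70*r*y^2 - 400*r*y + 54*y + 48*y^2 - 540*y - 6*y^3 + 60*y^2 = 120*r^3 + 396*r^2 + 324*r - 6*y^3 + y^2*(70*r + 108) + y*(-224*r^2 - 666*r - 486)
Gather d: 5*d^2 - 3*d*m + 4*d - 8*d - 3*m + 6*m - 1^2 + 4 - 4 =5*d^2 + d*(-3*m - 4) + 3*m - 1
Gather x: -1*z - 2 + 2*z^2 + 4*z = 2*z^2 + 3*z - 2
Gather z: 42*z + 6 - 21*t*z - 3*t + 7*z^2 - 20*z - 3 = -3*t + 7*z^2 + z*(22 - 21*t) + 3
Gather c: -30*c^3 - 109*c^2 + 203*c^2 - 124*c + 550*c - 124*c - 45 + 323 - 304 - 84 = -30*c^3 + 94*c^2 + 302*c - 110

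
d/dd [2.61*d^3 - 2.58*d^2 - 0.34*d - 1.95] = 7.83*d^2 - 5.16*d - 0.34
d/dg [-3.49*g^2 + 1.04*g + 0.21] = 1.04 - 6.98*g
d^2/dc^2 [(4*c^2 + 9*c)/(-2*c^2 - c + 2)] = 4*(-14*c^3 - 24*c^2 - 54*c - 17)/(8*c^6 + 12*c^5 - 18*c^4 - 23*c^3 + 18*c^2 + 12*c - 8)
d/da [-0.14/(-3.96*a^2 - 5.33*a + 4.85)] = (-1.1088*a - 0.7462)/(3.96*a^2 + 5.33*a - 4.85)^2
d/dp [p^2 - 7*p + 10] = 2*p - 7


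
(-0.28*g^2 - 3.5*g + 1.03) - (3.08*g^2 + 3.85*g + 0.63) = -3.36*g^2 - 7.35*g + 0.4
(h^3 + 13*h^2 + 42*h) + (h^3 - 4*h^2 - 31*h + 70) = 2*h^3 + 9*h^2 + 11*h + 70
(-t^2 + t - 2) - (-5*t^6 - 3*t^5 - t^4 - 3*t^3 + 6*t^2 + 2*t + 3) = 5*t^6 + 3*t^5 + t^4 + 3*t^3 - 7*t^2 - t - 5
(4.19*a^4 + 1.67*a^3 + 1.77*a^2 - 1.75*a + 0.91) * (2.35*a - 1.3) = 9.8465*a^5 - 1.5225*a^4 + 1.9885*a^3 - 6.4135*a^2 + 4.4135*a - 1.183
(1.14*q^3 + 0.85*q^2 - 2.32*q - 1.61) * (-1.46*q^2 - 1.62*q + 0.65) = -1.6644*q^5 - 3.0878*q^4 + 2.7512*q^3 + 6.6615*q^2 + 1.1002*q - 1.0465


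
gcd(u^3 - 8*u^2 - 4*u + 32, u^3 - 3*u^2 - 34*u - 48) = u^2 - 6*u - 16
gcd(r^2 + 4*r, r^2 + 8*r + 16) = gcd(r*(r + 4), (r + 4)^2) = r + 4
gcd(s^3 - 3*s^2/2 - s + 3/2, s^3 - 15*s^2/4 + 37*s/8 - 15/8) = s^2 - 5*s/2 + 3/2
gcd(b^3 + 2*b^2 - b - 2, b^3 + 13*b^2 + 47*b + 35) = b + 1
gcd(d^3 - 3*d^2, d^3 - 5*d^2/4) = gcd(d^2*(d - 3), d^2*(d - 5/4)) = d^2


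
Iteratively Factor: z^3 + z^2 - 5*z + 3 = (z - 1)*(z^2 + 2*z - 3) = (z - 1)*(z + 3)*(z - 1)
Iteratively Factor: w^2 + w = (w + 1)*(w)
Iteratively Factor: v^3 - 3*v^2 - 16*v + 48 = (v + 4)*(v^2 - 7*v + 12) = (v - 4)*(v + 4)*(v - 3)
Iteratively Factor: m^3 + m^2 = (m + 1)*(m^2) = m*(m + 1)*(m)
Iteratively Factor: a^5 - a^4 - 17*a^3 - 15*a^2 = (a + 3)*(a^4 - 4*a^3 - 5*a^2) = a*(a + 3)*(a^3 - 4*a^2 - 5*a) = a^2*(a + 3)*(a^2 - 4*a - 5) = a^2*(a + 1)*(a + 3)*(a - 5)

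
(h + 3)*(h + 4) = h^2 + 7*h + 12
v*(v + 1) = v^2 + v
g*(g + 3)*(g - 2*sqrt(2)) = g^3 - 2*sqrt(2)*g^2 + 3*g^2 - 6*sqrt(2)*g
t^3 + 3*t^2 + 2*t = t*(t + 1)*(t + 2)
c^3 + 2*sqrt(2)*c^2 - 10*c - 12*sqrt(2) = (c - 2*sqrt(2))*(c + sqrt(2))*(c + 3*sqrt(2))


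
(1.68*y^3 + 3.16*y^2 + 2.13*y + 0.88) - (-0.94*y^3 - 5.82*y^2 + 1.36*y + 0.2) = 2.62*y^3 + 8.98*y^2 + 0.77*y + 0.68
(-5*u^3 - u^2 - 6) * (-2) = 10*u^3 + 2*u^2 + 12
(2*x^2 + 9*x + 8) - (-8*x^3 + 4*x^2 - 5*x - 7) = 8*x^3 - 2*x^2 + 14*x + 15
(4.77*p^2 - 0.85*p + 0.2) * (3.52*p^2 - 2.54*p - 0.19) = 16.7904*p^4 - 15.1078*p^3 + 1.9567*p^2 - 0.3465*p - 0.038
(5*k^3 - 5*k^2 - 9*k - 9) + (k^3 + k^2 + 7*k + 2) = 6*k^3 - 4*k^2 - 2*k - 7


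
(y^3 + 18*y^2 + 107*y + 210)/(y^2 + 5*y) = y + 13 + 42/y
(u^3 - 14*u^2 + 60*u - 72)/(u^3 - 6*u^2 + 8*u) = (u^2 - 12*u + 36)/(u*(u - 4))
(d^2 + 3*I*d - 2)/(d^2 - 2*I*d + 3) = (d + 2*I)/(d - 3*I)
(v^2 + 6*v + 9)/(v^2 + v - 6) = (v + 3)/(v - 2)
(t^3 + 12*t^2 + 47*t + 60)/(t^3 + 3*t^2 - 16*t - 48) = (t + 5)/(t - 4)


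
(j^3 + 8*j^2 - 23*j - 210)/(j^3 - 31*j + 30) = (j + 7)/(j - 1)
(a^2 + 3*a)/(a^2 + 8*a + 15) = a/(a + 5)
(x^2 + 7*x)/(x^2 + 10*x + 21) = x/(x + 3)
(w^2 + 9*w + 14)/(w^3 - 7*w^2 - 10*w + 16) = (w + 7)/(w^2 - 9*w + 8)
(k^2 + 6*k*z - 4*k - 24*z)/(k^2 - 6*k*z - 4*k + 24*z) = (-k - 6*z)/(-k + 6*z)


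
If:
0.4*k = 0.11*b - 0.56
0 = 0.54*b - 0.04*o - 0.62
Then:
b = 0.0740740740740741*o + 1.14814814814815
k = 0.0203703703703704*o - 1.08425925925926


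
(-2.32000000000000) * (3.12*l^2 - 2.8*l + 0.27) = -7.2384*l^2 + 6.496*l - 0.6264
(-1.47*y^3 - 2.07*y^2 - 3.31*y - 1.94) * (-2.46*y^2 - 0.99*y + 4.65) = 3.6162*y^5 + 6.5475*y^4 + 3.3564*y^3 - 1.5762*y^2 - 13.4709*y - 9.021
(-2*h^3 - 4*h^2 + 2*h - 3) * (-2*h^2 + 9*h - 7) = 4*h^5 - 10*h^4 - 26*h^3 + 52*h^2 - 41*h + 21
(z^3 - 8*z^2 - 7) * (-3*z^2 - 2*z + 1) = -3*z^5 + 22*z^4 + 17*z^3 + 13*z^2 + 14*z - 7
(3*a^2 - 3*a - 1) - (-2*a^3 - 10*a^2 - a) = 2*a^3 + 13*a^2 - 2*a - 1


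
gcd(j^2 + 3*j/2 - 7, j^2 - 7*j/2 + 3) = j - 2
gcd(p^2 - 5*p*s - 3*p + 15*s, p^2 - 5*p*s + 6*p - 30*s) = p - 5*s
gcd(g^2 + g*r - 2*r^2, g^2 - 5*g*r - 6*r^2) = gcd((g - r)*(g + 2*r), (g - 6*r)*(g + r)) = 1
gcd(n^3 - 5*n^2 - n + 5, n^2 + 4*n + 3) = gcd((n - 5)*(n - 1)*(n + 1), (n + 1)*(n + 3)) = n + 1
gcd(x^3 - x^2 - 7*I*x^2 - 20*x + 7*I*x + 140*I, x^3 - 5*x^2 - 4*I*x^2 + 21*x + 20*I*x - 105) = x^2 + x*(-5 - 7*I) + 35*I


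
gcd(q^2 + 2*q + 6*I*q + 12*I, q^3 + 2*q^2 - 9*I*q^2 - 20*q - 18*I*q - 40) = q + 2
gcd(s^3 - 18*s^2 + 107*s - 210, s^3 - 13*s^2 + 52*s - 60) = s^2 - 11*s + 30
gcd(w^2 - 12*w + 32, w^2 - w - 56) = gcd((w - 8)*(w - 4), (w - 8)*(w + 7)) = w - 8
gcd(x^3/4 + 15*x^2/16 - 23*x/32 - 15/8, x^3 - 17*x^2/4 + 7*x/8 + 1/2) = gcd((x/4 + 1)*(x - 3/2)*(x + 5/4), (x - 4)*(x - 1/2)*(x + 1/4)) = 1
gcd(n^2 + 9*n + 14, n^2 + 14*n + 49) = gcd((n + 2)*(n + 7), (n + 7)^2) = n + 7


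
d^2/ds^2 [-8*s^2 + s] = -16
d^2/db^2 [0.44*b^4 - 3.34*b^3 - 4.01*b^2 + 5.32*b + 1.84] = 5.28*b^2 - 20.04*b - 8.02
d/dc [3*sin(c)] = 3*cos(c)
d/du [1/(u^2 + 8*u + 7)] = 2*(-u - 4)/(u^2 + 8*u + 7)^2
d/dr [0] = 0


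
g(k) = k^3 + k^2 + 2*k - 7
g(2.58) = 21.99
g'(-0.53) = 1.78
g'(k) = 3*k^2 + 2*k + 2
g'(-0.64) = 1.95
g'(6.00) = 122.00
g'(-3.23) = 26.84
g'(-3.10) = 24.63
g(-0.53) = -7.93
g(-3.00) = -31.00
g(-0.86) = -8.62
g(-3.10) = -33.38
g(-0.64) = -8.13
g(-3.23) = -36.73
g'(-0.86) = 2.50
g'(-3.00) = 23.00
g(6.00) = 257.00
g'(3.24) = 39.97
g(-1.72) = -12.57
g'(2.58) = 27.13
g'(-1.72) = 7.44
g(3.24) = 43.99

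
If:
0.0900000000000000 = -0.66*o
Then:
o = -0.14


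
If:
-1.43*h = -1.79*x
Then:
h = 1.25174825174825*x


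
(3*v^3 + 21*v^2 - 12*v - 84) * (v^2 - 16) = 3*v^5 + 21*v^4 - 60*v^3 - 420*v^2 + 192*v + 1344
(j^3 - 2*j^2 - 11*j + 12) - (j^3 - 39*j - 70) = -2*j^2 + 28*j + 82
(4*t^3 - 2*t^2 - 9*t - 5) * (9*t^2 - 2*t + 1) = 36*t^5 - 26*t^4 - 73*t^3 - 29*t^2 + t - 5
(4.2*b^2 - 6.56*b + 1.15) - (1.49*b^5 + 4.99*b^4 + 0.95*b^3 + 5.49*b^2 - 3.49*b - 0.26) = -1.49*b^5 - 4.99*b^4 - 0.95*b^3 - 1.29*b^2 - 3.07*b + 1.41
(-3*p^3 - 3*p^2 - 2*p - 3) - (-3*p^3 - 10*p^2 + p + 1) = 7*p^2 - 3*p - 4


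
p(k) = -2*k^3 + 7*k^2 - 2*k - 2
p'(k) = -6*k^2 + 14*k - 2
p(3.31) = -4.46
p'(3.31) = -21.40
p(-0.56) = 1.67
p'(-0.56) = -11.72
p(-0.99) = 8.78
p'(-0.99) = -21.74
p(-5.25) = 490.84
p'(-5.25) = -240.88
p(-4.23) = 283.08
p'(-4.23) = -168.58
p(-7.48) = 1241.63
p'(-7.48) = -442.42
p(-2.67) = 91.31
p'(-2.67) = -82.15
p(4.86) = -75.97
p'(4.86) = -75.68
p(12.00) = -2474.00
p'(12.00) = -698.00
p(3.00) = 1.00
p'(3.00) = -14.00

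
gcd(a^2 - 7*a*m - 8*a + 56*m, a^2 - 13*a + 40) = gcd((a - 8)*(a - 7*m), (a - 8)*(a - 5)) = a - 8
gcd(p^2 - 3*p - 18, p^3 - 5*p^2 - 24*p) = p + 3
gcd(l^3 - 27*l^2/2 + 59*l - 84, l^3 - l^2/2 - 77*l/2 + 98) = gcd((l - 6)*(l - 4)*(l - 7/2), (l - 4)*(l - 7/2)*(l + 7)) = l^2 - 15*l/2 + 14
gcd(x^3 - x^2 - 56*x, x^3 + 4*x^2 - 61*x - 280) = x^2 - x - 56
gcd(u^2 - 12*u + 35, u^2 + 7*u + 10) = 1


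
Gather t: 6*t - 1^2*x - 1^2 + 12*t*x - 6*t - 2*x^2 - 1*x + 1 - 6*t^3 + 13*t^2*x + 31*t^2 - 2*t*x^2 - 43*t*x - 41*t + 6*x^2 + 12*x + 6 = -6*t^3 + t^2*(13*x + 31) + t*(-2*x^2 - 31*x - 41) + 4*x^2 + 10*x + 6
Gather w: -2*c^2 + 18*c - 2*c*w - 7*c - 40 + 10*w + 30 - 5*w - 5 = -2*c^2 + 11*c + w*(5 - 2*c) - 15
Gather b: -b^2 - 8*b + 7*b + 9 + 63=-b^2 - b + 72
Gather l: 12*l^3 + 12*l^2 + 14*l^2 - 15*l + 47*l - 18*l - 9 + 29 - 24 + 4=12*l^3 + 26*l^2 + 14*l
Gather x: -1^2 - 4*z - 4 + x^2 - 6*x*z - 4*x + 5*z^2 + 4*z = x^2 + x*(-6*z - 4) + 5*z^2 - 5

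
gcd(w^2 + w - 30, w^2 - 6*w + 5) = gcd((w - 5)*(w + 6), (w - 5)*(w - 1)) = w - 5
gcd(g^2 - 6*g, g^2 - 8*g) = g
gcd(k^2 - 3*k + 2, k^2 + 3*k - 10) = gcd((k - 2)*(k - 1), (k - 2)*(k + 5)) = k - 2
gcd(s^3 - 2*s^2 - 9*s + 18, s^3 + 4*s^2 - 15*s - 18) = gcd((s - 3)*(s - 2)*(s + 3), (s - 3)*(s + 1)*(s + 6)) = s - 3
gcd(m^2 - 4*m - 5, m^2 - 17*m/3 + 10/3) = m - 5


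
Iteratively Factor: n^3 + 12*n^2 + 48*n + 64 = (n + 4)*(n^2 + 8*n + 16) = (n + 4)^2*(n + 4)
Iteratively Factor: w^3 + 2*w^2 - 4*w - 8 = (w + 2)*(w^2 - 4) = (w + 2)^2*(w - 2)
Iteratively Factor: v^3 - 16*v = (v)*(v^2 - 16) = v*(v - 4)*(v + 4)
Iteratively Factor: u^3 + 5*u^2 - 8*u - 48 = (u - 3)*(u^2 + 8*u + 16) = (u - 3)*(u + 4)*(u + 4)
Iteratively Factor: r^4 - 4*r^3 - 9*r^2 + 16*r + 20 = (r + 1)*(r^3 - 5*r^2 - 4*r + 20) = (r + 1)*(r + 2)*(r^2 - 7*r + 10) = (r - 2)*(r + 1)*(r + 2)*(r - 5)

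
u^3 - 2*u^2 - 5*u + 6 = (u - 3)*(u - 1)*(u + 2)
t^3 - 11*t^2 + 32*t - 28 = (t - 7)*(t - 2)^2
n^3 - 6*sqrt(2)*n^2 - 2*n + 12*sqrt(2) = (n - 6*sqrt(2))*(n - sqrt(2))*(n + sqrt(2))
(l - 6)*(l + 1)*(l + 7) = l^3 + 2*l^2 - 41*l - 42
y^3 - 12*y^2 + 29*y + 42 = (y - 7)*(y - 6)*(y + 1)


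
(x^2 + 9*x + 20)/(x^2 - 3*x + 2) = (x^2 + 9*x + 20)/(x^2 - 3*x + 2)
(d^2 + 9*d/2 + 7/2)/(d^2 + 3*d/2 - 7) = (d + 1)/(d - 2)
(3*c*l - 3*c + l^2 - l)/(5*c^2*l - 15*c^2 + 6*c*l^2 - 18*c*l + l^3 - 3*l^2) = (3*c*l - 3*c + l^2 - l)/(5*c^2*l - 15*c^2 + 6*c*l^2 - 18*c*l + l^3 - 3*l^2)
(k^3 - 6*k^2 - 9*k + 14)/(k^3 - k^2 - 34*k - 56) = (k - 1)/(k + 4)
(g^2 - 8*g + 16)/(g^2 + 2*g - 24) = (g - 4)/(g + 6)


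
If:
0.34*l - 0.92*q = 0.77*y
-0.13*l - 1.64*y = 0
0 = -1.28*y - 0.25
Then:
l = 2.46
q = 1.07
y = -0.20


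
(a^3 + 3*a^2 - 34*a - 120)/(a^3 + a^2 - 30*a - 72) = (a + 5)/(a + 3)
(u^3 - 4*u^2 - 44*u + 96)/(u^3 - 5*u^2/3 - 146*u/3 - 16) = 3*(u - 2)/(3*u + 1)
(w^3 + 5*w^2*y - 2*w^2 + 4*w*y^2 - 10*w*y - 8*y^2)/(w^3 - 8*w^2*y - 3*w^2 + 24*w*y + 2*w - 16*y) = (-w^2 - 5*w*y - 4*y^2)/(-w^2 + 8*w*y + w - 8*y)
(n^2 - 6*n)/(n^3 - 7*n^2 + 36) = n/(n^2 - n - 6)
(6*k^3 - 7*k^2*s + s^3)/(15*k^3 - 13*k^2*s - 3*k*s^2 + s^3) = (-2*k + s)/(-5*k + s)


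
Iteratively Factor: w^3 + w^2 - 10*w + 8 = (w - 2)*(w^2 + 3*w - 4) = (w - 2)*(w - 1)*(w + 4)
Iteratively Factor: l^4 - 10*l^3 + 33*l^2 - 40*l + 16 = (l - 1)*(l^3 - 9*l^2 + 24*l - 16) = (l - 4)*(l - 1)*(l^2 - 5*l + 4) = (l - 4)*(l - 1)^2*(l - 4)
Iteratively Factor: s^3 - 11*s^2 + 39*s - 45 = (s - 3)*(s^2 - 8*s + 15) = (s - 5)*(s - 3)*(s - 3)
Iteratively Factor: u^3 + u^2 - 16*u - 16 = (u + 1)*(u^2 - 16) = (u - 4)*(u + 1)*(u + 4)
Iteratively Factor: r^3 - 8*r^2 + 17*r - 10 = (r - 2)*(r^2 - 6*r + 5) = (r - 5)*(r - 2)*(r - 1)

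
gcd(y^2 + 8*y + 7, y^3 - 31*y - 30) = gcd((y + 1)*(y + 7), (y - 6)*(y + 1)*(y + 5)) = y + 1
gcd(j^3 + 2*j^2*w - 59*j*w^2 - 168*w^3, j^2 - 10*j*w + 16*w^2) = -j + 8*w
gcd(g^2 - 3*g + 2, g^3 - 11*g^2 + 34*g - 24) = g - 1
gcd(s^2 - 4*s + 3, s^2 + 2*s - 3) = s - 1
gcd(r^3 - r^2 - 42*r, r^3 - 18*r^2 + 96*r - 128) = 1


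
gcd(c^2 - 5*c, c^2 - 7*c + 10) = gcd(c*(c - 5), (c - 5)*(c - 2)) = c - 5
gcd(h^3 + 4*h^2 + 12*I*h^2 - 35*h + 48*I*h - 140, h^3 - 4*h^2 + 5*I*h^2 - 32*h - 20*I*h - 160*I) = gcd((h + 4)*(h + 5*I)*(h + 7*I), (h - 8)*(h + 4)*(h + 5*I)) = h^2 + h*(4 + 5*I) + 20*I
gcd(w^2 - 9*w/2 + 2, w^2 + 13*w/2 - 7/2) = w - 1/2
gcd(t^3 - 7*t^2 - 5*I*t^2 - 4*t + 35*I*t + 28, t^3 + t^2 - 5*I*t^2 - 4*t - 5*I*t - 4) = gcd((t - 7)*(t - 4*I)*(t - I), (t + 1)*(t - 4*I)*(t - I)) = t^2 - 5*I*t - 4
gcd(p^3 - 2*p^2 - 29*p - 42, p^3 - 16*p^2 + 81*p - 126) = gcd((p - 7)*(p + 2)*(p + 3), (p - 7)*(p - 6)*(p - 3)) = p - 7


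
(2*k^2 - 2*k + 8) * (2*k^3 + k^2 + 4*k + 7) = 4*k^5 - 2*k^4 + 22*k^3 + 14*k^2 + 18*k + 56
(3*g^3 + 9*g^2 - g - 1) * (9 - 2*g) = -6*g^4 + 9*g^3 + 83*g^2 - 7*g - 9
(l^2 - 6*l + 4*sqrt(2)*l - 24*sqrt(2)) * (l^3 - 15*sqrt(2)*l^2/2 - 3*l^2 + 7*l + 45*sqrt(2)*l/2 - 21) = l^5 - 9*l^4 - 7*sqrt(2)*l^4/2 - 35*l^3 + 63*sqrt(2)*l^3/2 - 35*sqrt(2)*l^2 + 477*l^2 - 954*l - 252*sqrt(2)*l + 504*sqrt(2)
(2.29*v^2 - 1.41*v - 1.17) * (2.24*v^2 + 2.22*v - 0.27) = 5.1296*v^4 + 1.9254*v^3 - 6.3693*v^2 - 2.2167*v + 0.3159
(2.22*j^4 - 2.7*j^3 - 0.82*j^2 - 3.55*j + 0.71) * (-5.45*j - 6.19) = -12.099*j^5 + 0.9732*j^4 + 21.182*j^3 + 24.4233*j^2 + 18.105*j - 4.3949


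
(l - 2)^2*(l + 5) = l^3 + l^2 - 16*l + 20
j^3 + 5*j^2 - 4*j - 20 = (j - 2)*(j + 2)*(j + 5)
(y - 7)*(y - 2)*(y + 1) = y^3 - 8*y^2 + 5*y + 14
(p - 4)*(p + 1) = p^2 - 3*p - 4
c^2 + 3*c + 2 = (c + 1)*(c + 2)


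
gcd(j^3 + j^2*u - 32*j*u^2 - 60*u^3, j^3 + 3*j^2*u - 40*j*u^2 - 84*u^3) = -j^2 + 4*j*u + 12*u^2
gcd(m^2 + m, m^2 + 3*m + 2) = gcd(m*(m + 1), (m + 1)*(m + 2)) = m + 1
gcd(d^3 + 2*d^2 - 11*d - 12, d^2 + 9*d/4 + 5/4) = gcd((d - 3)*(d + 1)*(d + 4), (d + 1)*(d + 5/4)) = d + 1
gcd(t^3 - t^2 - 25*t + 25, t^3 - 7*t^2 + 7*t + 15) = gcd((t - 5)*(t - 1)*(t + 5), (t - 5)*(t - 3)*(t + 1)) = t - 5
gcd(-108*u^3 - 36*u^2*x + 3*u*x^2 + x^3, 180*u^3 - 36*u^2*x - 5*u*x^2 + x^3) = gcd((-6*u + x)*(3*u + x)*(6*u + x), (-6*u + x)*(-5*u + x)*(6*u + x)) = -36*u^2 + x^2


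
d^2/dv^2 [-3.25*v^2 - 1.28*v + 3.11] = -6.50000000000000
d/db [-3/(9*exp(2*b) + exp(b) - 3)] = (54*exp(b) + 3)*exp(b)/(9*exp(2*b) + exp(b) - 3)^2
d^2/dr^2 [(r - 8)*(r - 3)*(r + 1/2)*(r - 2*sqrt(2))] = 12*r^2 - 63*r - 12*sqrt(2)*r + 37 + 42*sqrt(2)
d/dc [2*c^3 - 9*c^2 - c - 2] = 6*c^2 - 18*c - 1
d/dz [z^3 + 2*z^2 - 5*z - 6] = 3*z^2 + 4*z - 5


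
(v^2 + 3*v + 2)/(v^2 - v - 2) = (v + 2)/(v - 2)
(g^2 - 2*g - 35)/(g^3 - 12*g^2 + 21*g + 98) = (g + 5)/(g^2 - 5*g - 14)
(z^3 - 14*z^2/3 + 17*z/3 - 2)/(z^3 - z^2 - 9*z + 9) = (z - 2/3)/(z + 3)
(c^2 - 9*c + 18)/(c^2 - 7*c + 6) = (c - 3)/(c - 1)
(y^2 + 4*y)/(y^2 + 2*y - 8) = y/(y - 2)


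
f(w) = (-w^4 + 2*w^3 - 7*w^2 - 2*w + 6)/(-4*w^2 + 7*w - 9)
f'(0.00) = -0.30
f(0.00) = -0.67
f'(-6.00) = -3.12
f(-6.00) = 10.06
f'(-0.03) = -0.35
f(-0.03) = -0.66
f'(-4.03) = -2.19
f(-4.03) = 4.84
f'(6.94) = 3.36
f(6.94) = 13.04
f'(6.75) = 3.26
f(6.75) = 12.41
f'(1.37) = 2.24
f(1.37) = 1.19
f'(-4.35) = -2.34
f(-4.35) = 5.56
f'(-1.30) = -1.12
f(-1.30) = 0.42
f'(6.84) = 3.31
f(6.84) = 12.71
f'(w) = (8*w - 7)*(-w^4 + 2*w^3 - 7*w^2 - 2*w + 6)/(-4*w^2 + 7*w - 9)^2 + (-4*w^3 + 6*w^2 - 14*w - 2)/(-4*w^2 + 7*w - 9) = (8*w^5 - 29*w^4 + 64*w^3 - 111*w^2 + 174*w - 24)/(16*w^4 - 56*w^3 + 121*w^2 - 126*w + 81)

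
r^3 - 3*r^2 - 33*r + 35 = (r - 7)*(r - 1)*(r + 5)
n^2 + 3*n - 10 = (n - 2)*(n + 5)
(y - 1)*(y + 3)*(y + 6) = y^3 + 8*y^2 + 9*y - 18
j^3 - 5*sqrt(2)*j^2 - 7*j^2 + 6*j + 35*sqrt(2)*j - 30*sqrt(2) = (j - 6)*(j - 1)*(j - 5*sqrt(2))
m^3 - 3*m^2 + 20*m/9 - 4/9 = (m - 2)*(m - 2/3)*(m - 1/3)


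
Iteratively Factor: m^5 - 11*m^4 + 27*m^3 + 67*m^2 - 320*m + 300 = (m - 2)*(m^4 - 9*m^3 + 9*m^2 + 85*m - 150) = (m - 2)^2*(m^3 - 7*m^2 - 5*m + 75) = (m - 5)*(m - 2)^2*(m^2 - 2*m - 15) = (m - 5)^2*(m - 2)^2*(m + 3)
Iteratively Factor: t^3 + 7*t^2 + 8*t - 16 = (t - 1)*(t^2 + 8*t + 16) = (t - 1)*(t + 4)*(t + 4)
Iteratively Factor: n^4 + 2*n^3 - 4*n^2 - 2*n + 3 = (n - 1)*(n^3 + 3*n^2 - n - 3) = (n - 1)^2*(n^2 + 4*n + 3) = (n - 1)^2*(n + 1)*(n + 3)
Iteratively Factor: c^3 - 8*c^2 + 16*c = (c)*(c^2 - 8*c + 16) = c*(c - 4)*(c - 4)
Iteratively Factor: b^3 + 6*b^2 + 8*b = (b)*(b^2 + 6*b + 8) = b*(b + 4)*(b + 2)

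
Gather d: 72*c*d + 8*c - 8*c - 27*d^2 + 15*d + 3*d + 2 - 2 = -27*d^2 + d*(72*c + 18)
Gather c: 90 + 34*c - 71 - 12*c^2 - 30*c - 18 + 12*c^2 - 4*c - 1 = 0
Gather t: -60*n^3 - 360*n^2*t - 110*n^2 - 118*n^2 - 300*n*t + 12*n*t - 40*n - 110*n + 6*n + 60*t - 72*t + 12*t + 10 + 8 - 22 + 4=-60*n^3 - 228*n^2 - 144*n + t*(-360*n^2 - 288*n)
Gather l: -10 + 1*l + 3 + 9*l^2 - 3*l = 9*l^2 - 2*l - 7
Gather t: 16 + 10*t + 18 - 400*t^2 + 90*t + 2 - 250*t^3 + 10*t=-250*t^3 - 400*t^2 + 110*t + 36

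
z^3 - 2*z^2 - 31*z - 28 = (z - 7)*(z + 1)*(z + 4)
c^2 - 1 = (c - 1)*(c + 1)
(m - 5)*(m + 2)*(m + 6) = m^3 + 3*m^2 - 28*m - 60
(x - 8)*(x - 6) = x^2 - 14*x + 48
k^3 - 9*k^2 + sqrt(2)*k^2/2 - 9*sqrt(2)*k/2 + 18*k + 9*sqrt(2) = (k - 6)*(k - 3)*(k + sqrt(2)/2)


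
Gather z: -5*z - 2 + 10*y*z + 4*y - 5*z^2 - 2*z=4*y - 5*z^2 + z*(10*y - 7) - 2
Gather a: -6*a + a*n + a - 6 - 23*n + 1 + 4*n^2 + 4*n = a*(n - 5) + 4*n^2 - 19*n - 5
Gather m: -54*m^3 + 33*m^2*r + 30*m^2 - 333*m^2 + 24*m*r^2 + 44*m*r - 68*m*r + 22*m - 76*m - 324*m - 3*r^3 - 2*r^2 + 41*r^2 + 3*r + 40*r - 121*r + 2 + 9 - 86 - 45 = -54*m^3 + m^2*(33*r - 303) + m*(24*r^2 - 24*r - 378) - 3*r^3 + 39*r^2 - 78*r - 120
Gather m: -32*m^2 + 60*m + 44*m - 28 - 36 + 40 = -32*m^2 + 104*m - 24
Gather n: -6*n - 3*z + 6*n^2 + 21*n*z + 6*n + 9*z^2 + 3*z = 6*n^2 + 21*n*z + 9*z^2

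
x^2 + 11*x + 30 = (x + 5)*(x + 6)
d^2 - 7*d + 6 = (d - 6)*(d - 1)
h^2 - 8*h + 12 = (h - 6)*(h - 2)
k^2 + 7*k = k*(k + 7)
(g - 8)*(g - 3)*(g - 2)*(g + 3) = g^4 - 10*g^3 + 7*g^2 + 90*g - 144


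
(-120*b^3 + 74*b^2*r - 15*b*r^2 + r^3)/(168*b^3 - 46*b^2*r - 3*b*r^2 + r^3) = (-5*b + r)/(7*b + r)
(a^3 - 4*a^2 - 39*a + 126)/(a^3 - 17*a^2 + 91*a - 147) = (a + 6)/(a - 7)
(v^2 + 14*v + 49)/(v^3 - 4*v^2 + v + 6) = (v^2 + 14*v + 49)/(v^3 - 4*v^2 + v + 6)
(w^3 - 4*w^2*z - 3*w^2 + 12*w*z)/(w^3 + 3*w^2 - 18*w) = (w - 4*z)/(w + 6)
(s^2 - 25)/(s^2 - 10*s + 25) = (s + 5)/(s - 5)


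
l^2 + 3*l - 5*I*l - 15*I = (l + 3)*(l - 5*I)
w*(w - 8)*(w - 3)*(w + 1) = w^4 - 10*w^3 + 13*w^2 + 24*w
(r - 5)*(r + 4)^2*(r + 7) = r^4 + 10*r^3 - 3*r^2 - 248*r - 560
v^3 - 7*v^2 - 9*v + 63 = (v - 7)*(v - 3)*(v + 3)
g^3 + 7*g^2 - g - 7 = (g - 1)*(g + 1)*(g + 7)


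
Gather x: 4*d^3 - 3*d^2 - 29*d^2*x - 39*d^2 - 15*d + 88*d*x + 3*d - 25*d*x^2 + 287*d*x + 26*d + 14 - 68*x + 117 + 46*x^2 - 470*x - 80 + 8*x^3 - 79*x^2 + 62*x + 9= 4*d^3 - 42*d^2 + 14*d + 8*x^3 + x^2*(-25*d - 33) + x*(-29*d^2 + 375*d - 476) + 60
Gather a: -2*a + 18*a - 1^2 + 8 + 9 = 16*a + 16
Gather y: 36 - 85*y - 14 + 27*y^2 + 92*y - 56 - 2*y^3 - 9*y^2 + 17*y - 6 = -2*y^3 + 18*y^2 + 24*y - 40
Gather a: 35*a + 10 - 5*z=35*a - 5*z + 10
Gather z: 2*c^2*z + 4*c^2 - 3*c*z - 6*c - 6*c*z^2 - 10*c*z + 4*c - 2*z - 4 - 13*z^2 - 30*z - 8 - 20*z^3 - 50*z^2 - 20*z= 4*c^2 - 2*c - 20*z^3 + z^2*(-6*c - 63) + z*(2*c^2 - 13*c - 52) - 12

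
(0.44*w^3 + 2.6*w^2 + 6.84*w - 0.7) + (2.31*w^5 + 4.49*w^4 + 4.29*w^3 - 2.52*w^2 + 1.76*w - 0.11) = 2.31*w^5 + 4.49*w^4 + 4.73*w^3 + 0.0800000000000001*w^2 + 8.6*w - 0.81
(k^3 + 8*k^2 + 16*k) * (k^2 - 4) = k^5 + 8*k^4 + 12*k^3 - 32*k^2 - 64*k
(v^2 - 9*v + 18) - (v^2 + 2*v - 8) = 26 - 11*v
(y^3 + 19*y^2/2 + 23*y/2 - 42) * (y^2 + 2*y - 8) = y^5 + 23*y^4/2 + 45*y^3/2 - 95*y^2 - 176*y + 336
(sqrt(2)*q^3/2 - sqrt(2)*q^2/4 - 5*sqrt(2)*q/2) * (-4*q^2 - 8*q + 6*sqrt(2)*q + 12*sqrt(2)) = -2*sqrt(2)*q^5 - 3*sqrt(2)*q^4 + 6*q^4 + 9*q^3 + 12*sqrt(2)*q^3 - 36*q^2 + 20*sqrt(2)*q^2 - 60*q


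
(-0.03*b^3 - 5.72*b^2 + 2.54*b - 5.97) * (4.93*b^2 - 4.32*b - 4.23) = -0.1479*b^5 - 28.07*b^4 + 37.3595*b^3 - 16.2093*b^2 + 15.0462*b + 25.2531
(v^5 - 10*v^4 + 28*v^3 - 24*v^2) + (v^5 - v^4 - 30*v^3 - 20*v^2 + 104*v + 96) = 2*v^5 - 11*v^4 - 2*v^3 - 44*v^2 + 104*v + 96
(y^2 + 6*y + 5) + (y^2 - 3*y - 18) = 2*y^2 + 3*y - 13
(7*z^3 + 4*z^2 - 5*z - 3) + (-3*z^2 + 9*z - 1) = 7*z^3 + z^2 + 4*z - 4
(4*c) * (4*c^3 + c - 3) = 16*c^4 + 4*c^2 - 12*c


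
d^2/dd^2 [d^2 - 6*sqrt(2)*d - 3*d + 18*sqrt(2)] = 2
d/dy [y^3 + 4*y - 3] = 3*y^2 + 4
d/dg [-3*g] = -3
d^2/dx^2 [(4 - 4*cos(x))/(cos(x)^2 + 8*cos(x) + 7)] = 4*(9*(1 - cos(2*x))^2*cos(x)/4 - 3*(1 - cos(2*x))^2 + 287*cos(x)/2 - 55*cos(2*x) - 15*cos(3*x) - cos(5*x)/2 + 183)/((cos(x) + 1)^3*(cos(x) + 7)^3)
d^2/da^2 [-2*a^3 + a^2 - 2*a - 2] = 2 - 12*a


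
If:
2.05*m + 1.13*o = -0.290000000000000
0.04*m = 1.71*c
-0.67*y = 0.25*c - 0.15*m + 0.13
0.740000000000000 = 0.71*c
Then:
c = 1.04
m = 44.56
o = -81.09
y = 9.39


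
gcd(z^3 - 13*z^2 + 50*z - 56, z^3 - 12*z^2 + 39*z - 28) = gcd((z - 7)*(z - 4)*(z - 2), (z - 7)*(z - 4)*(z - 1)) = z^2 - 11*z + 28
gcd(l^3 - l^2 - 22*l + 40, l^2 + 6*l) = 1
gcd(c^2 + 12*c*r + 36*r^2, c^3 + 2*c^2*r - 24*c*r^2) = c + 6*r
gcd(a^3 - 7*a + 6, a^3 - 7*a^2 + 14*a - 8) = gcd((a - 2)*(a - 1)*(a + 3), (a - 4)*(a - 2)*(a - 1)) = a^2 - 3*a + 2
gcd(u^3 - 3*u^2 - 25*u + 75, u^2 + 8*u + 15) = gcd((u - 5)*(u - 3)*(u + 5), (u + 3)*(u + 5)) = u + 5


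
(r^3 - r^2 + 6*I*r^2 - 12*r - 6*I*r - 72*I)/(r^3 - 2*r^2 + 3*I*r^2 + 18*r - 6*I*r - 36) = (r^2 - r - 12)/(r^2 - r*(2 + 3*I) + 6*I)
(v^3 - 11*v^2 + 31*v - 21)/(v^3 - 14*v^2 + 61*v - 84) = (v - 1)/(v - 4)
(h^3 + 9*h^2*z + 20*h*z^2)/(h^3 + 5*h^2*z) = (h + 4*z)/h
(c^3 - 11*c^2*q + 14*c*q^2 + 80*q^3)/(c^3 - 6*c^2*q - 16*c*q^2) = (c - 5*q)/c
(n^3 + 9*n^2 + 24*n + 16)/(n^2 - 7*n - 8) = (n^2 + 8*n + 16)/(n - 8)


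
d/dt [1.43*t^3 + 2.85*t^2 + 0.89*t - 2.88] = 4.29*t^2 + 5.7*t + 0.89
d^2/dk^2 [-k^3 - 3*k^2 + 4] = -6*k - 6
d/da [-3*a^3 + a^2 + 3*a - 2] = -9*a^2 + 2*a + 3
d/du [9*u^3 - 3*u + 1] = 27*u^2 - 3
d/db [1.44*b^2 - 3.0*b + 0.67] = 2.88*b - 3.0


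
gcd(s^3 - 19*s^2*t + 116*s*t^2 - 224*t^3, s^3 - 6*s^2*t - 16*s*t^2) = s - 8*t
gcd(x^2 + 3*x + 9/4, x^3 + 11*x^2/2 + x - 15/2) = x + 3/2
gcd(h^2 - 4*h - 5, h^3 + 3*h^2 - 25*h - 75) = h - 5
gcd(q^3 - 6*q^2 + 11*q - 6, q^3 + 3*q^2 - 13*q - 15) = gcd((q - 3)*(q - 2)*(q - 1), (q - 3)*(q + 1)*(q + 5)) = q - 3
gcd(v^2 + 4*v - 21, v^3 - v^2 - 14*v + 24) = v - 3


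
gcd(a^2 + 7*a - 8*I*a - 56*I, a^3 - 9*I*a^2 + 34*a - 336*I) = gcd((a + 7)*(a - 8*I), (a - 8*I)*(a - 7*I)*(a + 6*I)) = a - 8*I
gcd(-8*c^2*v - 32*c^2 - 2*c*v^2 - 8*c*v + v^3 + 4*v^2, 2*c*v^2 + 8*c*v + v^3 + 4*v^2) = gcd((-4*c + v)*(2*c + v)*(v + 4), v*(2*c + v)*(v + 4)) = 2*c*v + 8*c + v^2 + 4*v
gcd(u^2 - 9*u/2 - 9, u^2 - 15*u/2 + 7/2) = 1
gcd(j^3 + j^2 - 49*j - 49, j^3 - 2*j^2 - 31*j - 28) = j^2 - 6*j - 7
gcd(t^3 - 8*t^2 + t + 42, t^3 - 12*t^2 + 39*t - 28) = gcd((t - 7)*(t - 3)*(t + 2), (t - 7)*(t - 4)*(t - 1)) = t - 7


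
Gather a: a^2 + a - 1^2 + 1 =a^2 + a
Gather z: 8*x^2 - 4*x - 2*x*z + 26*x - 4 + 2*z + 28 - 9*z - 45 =8*x^2 + 22*x + z*(-2*x - 7) - 21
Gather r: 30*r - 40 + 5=30*r - 35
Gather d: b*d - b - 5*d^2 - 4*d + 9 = -b - 5*d^2 + d*(b - 4) + 9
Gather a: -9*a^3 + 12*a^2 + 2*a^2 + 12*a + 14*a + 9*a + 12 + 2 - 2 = -9*a^3 + 14*a^2 + 35*a + 12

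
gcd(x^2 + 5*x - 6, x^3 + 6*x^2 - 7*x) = x - 1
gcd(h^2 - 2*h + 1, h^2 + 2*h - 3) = h - 1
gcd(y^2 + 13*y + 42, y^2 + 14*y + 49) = y + 7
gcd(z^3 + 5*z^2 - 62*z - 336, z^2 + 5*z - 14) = z + 7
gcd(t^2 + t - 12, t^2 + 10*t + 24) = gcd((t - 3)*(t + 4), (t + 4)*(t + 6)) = t + 4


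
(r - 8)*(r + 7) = r^2 - r - 56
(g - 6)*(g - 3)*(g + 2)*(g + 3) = g^4 - 4*g^3 - 21*g^2 + 36*g + 108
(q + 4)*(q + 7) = q^2 + 11*q + 28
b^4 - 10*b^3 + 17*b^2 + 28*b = b*(b - 7)*(b - 4)*(b + 1)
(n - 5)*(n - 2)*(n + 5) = n^3 - 2*n^2 - 25*n + 50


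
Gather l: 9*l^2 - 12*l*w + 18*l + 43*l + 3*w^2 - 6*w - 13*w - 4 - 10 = 9*l^2 + l*(61 - 12*w) + 3*w^2 - 19*w - 14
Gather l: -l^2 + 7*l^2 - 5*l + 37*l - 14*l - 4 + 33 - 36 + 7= 6*l^2 + 18*l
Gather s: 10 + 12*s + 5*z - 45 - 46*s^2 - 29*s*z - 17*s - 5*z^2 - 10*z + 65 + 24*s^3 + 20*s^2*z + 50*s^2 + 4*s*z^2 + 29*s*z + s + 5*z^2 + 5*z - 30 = 24*s^3 + s^2*(20*z + 4) + s*(4*z^2 - 4)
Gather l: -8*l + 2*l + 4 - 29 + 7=-6*l - 18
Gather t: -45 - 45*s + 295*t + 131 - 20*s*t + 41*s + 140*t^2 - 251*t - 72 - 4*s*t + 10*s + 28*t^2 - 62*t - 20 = 6*s + 168*t^2 + t*(-24*s - 18) - 6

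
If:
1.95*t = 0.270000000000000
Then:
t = 0.14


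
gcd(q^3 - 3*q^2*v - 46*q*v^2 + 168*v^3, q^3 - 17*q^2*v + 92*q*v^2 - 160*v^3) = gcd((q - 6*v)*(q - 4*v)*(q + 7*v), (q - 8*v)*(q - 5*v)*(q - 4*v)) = q - 4*v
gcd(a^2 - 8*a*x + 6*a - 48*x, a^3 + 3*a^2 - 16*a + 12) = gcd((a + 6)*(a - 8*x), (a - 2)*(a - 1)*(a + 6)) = a + 6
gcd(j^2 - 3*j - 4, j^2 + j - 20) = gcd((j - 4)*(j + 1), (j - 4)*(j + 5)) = j - 4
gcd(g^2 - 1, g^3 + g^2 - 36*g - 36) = g + 1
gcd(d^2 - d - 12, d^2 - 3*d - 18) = d + 3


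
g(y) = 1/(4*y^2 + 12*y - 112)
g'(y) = (-8*y - 12)/(4*y^2 + 12*y - 112)^2 = (-2*y - 3)/(4*(y^2 + 3*y - 28)^2)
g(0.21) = -0.01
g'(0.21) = -0.00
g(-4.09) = -0.01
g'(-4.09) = 0.00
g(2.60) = -0.02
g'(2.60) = -0.01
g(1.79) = -0.01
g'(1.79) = -0.00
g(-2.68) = -0.01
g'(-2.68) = 0.00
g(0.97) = -0.01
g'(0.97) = -0.00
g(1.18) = -0.01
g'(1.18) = -0.00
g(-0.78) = -0.01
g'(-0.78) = -0.00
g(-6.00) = -0.02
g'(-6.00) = 0.02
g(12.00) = 0.00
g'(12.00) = 0.00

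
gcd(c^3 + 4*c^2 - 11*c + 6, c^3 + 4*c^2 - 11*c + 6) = c^3 + 4*c^2 - 11*c + 6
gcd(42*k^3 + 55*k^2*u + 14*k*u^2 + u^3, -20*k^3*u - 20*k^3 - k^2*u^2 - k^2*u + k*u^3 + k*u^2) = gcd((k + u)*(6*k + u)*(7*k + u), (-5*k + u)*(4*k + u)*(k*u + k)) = 1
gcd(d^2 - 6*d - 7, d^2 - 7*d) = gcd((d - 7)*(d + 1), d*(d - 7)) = d - 7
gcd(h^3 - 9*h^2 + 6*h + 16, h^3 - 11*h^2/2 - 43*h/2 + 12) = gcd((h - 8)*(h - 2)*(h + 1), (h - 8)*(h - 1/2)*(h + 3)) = h - 8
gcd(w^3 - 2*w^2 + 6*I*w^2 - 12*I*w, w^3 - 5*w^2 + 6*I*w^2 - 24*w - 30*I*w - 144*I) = w + 6*I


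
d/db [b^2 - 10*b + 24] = 2*b - 10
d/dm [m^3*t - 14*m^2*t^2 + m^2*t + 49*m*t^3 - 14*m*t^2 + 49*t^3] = t*(3*m^2 - 28*m*t + 2*m + 49*t^2 - 14*t)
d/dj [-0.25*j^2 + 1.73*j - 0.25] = 1.73 - 0.5*j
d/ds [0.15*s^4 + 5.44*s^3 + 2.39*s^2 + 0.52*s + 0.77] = 0.6*s^3 + 16.32*s^2 + 4.78*s + 0.52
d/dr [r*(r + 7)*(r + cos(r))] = -r*(r + 7)*(sin(r) - 1) + r*(r + cos(r)) + (r + 7)*(r + cos(r))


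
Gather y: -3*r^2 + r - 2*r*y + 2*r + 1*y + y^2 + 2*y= -3*r^2 + 3*r + y^2 + y*(3 - 2*r)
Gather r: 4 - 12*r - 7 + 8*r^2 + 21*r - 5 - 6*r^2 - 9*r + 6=2*r^2 - 2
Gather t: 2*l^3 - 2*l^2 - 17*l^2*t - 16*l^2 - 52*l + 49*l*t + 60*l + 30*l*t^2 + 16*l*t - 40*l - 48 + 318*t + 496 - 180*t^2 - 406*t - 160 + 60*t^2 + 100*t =2*l^3 - 18*l^2 - 32*l + t^2*(30*l - 120) + t*(-17*l^2 + 65*l + 12) + 288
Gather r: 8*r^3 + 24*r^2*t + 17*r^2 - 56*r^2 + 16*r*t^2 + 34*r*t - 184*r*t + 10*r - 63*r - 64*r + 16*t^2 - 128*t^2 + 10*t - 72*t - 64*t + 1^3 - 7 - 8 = 8*r^3 + r^2*(24*t - 39) + r*(16*t^2 - 150*t - 117) - 112*t^2 - 126*t - 14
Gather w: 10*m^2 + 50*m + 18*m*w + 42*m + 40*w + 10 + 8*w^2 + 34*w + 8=10*m^2 + 92*m + 8*w^2 + w*(18*m + 74) + 18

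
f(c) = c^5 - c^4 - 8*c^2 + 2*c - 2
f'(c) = 5*c^4 - 4*c^3 - 16*c + 2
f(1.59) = -15.27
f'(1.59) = -7.56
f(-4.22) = -1808.37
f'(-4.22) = 1955.82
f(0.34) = -2.25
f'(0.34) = -3.53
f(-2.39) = -163.09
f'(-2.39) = 257.99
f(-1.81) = -61.99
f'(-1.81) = 108.34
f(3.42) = 242.34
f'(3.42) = 471.30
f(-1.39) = -29.16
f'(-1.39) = 53.65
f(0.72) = -4.78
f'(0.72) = -9.67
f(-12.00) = -270746.00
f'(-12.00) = 110786.00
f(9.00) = 51856.00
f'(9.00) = 29747.00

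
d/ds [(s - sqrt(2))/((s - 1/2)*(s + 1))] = 2*(-2*s^2 + 4*sqrt(2)*s - 1 + sqrt(2))/(4*s^4 + 4*s^3 - 3*s^2 - 2*s + 1)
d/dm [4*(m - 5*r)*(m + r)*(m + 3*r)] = 12*m^2 - 8*m*r - 68*r^2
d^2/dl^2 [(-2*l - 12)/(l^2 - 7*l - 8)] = 4*((l + 6)*(2*l - 7)^2 + (3*l - 1)*(-l^2 + 7*l + 8))/(-l^2 + 7*l + 8)^3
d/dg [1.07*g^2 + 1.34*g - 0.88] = 2.14*g + 1.34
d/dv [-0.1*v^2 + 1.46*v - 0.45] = 1.46 - 0.2*v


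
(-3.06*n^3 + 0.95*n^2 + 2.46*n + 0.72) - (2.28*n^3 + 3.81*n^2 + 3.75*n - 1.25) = -5.34*n^3 - 2.86*n^2 - 1.29*n + 1.97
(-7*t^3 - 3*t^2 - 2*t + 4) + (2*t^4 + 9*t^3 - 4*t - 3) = 2*t^4 + 2*t^3 - 3*t^2 - 6*t + 1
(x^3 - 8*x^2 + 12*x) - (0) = x^3 - 8*x^2 + 12*x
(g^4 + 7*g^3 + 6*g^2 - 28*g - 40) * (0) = 0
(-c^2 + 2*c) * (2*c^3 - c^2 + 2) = -2*c^5 + 5*c^4 - 2*c^3 - 2*c^2 + 4*c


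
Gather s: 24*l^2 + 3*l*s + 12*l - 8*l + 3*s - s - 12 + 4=24*l^2 + 4*l + s*(3*l + 2) - 8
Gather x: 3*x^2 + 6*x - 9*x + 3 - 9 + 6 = 3*x^2 - 3*x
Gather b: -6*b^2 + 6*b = -6*b^2 + 6*b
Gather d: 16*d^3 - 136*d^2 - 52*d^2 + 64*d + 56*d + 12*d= 16*d^3 - 188*d^2 + 132*d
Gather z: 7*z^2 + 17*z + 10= 7*z^2 + 17*z + 10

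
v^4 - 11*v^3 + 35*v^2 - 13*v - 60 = (v - 5)*(v - 4)*(v - 3)*(v + 1)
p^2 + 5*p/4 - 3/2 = (p - 3/4)*(p + 2)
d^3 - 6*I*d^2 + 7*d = d*(d - 7*I)*(d + I)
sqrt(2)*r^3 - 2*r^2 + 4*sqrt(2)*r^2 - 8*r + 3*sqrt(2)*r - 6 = (r + 3)*(r - sqrt(2))*(sqrt(2)*r + sqrt(2))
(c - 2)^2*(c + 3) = c^3 - c^2 - 8*c + 12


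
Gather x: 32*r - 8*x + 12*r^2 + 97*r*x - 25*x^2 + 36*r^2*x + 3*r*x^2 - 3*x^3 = 12*r^2 + 32*r - 3*x^3 + x^2*(3*r - 25) + x*(36*r^2 + 97*r - 8)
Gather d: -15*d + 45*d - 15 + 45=30*d + 30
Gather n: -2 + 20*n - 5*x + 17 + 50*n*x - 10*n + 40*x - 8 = n*(50*x + 10) + 35*x + 7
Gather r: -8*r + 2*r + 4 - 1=3 - 6*r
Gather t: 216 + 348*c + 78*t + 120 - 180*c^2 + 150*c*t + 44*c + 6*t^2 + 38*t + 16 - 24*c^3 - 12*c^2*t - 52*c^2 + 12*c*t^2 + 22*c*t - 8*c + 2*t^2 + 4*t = -24*c^3 - 232*c^2 + 384*c + t^2*(12*c + 8) + t*(-12*c^2 + 172*c + 120) + 352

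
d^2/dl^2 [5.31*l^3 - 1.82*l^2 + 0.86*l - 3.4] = 31.86*l - 3.64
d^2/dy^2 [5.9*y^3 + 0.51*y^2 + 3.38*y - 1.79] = 35.4*y + 1.02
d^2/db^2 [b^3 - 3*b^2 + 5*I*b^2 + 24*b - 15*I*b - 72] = 6*b - 6 + 10*I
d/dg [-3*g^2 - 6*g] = -6*g - 6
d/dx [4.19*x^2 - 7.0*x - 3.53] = 8.38*x - 7.0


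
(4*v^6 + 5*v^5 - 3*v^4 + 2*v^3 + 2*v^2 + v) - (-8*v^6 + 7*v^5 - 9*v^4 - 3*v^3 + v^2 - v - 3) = 12*v^6 - 2*v^5 + 6*v^4 + 5*v^3 + v^2 + 2*v + 3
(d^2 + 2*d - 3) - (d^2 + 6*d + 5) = -4*d - 8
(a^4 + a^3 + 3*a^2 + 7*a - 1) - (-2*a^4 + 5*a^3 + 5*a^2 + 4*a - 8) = 3*a^4 - 4*a^3 - 2*a^2 + 3*a + 7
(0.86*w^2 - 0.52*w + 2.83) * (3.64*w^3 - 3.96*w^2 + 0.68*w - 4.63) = 3.1304*w^5 - 5.2984*w^4 + 12.9452*w^3 - 15.5422*w^2 + 4.332*w - 13.1029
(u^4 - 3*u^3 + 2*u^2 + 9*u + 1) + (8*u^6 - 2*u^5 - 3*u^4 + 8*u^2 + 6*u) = 8*u^6 - 2*u^5 - 2*u^4 - 3*u^3 + 10*u^2 + 15*u + 1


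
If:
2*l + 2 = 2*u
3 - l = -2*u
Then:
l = -5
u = -4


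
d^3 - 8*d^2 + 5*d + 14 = (d - 7)*(d - 2)*(d + 1)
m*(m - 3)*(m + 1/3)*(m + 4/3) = m^4 - 4*m^3/3 - 41*m^2/9 - 4*m/3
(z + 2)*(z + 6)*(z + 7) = z^3 + 15*z^2 + 68*z + 84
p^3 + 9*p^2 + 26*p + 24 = (p + 2)*(p + 3)*(p + 4)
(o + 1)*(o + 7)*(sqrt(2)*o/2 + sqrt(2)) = sqrt(2)*o^3/2 + 5*sqrt(2)*o^2 + 23*sqrt(2)*o/2 + 7*sqrt(2)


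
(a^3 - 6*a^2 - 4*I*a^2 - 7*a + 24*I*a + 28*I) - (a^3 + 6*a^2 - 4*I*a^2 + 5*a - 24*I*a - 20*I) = -12*a^2 - 12*a + 48*I*a + 48*I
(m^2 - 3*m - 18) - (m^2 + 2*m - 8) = -5*m - 10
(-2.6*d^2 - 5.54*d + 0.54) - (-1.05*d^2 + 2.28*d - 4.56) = -1.55*d^2 - 7.82*d + 5.1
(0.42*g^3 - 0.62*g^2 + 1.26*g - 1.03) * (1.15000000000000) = 0.483*g^3 - 0.713*g^2 + 1.449*g - 1.1845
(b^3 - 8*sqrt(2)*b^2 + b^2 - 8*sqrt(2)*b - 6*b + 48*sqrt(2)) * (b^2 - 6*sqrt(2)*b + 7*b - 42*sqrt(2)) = b^5 - 14*sqrt(2)*b^4 + 8*b^4 - 112*sqrt(2)*b^3 + 97*b^3 - 14*sqrt(2)*b^2 + 726*b^2 + 96*b + 588*sqrt(2)*b - 4032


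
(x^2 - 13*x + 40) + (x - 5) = x^2 - 12*x + 35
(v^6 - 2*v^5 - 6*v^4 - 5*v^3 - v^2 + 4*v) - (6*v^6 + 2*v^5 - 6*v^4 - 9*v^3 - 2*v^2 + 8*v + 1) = -5*v^6 - 4*v^5 + 4*v^3 + v^2 - 4*v - 1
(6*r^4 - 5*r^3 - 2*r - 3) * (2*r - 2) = 12*r^5 - 22*r^4 + 10*r^3 - 4*r^2 - 2*r + 6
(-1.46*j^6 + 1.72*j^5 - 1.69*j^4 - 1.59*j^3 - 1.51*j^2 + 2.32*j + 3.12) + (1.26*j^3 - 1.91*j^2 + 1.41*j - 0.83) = -1.46*j^6 + 1.72*j^5 - 1.69*j^4 - 0.33*j^3 - 3.42*j^2 + 3.73*j + 2.29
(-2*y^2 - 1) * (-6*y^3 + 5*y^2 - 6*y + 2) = 12*y^5 - 10*y^4 + 18*y^3 - 9*y^2 + 6*y - 2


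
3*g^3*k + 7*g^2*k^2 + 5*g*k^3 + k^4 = k*(g + k)^2*(3*g + k)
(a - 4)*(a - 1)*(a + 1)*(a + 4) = a^4 - 17*a^2 + 16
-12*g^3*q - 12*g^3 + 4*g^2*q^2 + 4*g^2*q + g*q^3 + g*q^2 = (-2*g + q)*(6*g + q)*(g*q + g)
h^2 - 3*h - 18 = (h - 6)*(h + 3)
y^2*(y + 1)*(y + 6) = y^4 + 7*y^3 + 6*y^2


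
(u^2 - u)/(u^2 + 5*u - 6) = u/(u + 6)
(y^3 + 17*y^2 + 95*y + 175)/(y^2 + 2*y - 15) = (y^2 + 12*y + 35)/(y - 3)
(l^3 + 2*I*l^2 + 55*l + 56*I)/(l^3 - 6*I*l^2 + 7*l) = (l + 8*I)/l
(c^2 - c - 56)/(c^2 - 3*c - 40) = (c + 7)/(c + 5)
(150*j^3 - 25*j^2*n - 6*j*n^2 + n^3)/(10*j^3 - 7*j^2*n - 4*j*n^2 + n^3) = (30*j^2 + j*n - n^2)/(2*j^2 - j*n - n^2)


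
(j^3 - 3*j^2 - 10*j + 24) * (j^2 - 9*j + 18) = j^5 - 12*j^4 + 35*j^3 + 60*j^2 - 396*j + 432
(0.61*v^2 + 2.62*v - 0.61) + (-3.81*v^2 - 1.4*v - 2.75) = -3.2*v^2 + 1.22*v - 3.36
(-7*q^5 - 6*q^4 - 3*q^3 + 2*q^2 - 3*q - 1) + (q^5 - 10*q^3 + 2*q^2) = -6*q^5 - 6*q^4 - 13*q^3 + 4*q^2 - 3*q - 1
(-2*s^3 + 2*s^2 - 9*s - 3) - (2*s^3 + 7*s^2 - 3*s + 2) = -4*s^3 - 5*s^2 - 6*s - 5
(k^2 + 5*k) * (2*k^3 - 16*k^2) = 2*k^5 - 6*k^4 - 80*k^3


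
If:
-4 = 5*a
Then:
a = -4/5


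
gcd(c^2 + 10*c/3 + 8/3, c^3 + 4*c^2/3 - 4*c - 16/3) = c^2 + 10*c/3 + 8/3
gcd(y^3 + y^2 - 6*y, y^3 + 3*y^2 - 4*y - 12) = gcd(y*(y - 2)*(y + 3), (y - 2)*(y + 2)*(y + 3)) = y^2 + y - 6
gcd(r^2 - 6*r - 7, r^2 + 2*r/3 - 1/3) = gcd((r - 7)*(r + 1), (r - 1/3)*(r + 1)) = r + 1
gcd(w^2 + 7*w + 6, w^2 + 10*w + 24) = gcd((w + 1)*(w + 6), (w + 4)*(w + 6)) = w + 6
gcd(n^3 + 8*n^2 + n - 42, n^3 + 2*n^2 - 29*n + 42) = n^2 + 5*n - 14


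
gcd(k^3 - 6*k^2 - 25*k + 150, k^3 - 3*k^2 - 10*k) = k - 5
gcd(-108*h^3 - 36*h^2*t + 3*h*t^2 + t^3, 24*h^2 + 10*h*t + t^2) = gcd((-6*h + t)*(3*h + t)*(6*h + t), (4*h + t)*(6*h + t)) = 6*h + t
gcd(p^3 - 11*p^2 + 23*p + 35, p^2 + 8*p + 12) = 1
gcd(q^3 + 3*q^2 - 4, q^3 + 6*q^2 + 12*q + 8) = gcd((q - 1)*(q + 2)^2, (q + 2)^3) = q^2 + 4*q + 4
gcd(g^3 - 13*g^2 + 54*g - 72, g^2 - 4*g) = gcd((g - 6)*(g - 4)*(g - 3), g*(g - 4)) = g - 4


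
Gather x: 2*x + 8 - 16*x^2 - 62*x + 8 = -16*x^2 - 60*x + 16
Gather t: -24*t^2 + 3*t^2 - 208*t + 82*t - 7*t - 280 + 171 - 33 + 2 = -21*t^2 - 133*t - 140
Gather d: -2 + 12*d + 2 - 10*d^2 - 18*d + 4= -10*d^2 - 6*d + 4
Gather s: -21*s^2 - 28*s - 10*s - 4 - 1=-21*s^2 - 38*s - 5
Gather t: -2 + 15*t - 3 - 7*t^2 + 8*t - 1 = -7*t^2 + 23*t - 6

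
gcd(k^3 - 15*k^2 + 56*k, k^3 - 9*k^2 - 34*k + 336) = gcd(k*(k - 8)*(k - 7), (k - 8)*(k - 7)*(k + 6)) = k^2 - 15*k + 56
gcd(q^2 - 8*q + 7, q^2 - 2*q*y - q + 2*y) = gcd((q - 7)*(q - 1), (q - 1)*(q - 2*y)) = q - 1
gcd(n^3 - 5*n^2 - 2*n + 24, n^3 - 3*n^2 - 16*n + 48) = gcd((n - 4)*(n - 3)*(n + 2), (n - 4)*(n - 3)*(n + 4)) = n^2 - 7*n + 12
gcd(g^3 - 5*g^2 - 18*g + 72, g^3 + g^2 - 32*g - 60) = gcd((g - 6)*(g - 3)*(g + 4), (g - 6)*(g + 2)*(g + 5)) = g - 6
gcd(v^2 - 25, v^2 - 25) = v^2 - 25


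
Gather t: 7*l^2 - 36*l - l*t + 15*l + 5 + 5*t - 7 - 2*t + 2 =7*l^2 - 21*l + t*(3 - l)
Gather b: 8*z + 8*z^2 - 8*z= 8*z^2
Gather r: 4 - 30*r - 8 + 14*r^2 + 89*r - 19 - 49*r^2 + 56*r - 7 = -35*r^2 + 115*r - 30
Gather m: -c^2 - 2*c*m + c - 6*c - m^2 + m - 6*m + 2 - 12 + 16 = -c^2 - 5*c - m^2 + m*(-2*c - 5) + 6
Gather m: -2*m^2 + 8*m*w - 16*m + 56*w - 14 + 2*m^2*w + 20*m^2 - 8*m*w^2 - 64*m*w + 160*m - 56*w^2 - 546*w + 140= m^2*(2*w + 18) + m*(-8*w^2 - 56*w + 144) - 56*w^2 - 490*w + 126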